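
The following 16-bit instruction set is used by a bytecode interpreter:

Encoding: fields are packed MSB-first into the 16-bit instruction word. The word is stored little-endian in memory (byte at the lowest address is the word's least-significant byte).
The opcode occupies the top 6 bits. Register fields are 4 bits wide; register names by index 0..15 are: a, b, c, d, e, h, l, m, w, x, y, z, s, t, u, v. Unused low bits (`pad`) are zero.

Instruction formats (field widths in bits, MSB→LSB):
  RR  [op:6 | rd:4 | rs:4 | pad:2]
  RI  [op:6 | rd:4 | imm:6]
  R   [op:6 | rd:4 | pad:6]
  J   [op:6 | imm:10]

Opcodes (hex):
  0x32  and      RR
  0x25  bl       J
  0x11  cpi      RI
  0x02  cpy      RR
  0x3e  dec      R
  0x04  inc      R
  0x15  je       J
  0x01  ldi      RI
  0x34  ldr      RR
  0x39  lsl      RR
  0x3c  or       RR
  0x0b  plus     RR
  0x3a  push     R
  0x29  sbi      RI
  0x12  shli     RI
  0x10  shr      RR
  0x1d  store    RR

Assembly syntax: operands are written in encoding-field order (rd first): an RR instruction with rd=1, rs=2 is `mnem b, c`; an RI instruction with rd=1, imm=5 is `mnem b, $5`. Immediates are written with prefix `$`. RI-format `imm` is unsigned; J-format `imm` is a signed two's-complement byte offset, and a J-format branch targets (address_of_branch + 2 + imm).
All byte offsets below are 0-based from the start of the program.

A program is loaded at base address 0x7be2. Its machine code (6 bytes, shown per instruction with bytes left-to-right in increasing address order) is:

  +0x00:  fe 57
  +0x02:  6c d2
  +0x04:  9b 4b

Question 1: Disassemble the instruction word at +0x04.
shli u, $27

@+04  little-endian(9b 4b) = 0x4b9b
  top 6b → 0x12 → shli [RI]
  rd@[9:6]=0xe ⇒ u
  imm@[5:0]=0x1b ⇒ $27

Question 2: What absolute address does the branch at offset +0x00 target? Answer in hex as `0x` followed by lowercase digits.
0x7be2

@+00  little-endian(fe 57) = 0x57fe
  opcode bits[15:10]=0x15: je/J
  imm@[9:0]=0x3fe (s10→-2) ⇒ $-2
  target = base 0x7be2 + off 0x00 + 2 + imm -2 = 0x7be2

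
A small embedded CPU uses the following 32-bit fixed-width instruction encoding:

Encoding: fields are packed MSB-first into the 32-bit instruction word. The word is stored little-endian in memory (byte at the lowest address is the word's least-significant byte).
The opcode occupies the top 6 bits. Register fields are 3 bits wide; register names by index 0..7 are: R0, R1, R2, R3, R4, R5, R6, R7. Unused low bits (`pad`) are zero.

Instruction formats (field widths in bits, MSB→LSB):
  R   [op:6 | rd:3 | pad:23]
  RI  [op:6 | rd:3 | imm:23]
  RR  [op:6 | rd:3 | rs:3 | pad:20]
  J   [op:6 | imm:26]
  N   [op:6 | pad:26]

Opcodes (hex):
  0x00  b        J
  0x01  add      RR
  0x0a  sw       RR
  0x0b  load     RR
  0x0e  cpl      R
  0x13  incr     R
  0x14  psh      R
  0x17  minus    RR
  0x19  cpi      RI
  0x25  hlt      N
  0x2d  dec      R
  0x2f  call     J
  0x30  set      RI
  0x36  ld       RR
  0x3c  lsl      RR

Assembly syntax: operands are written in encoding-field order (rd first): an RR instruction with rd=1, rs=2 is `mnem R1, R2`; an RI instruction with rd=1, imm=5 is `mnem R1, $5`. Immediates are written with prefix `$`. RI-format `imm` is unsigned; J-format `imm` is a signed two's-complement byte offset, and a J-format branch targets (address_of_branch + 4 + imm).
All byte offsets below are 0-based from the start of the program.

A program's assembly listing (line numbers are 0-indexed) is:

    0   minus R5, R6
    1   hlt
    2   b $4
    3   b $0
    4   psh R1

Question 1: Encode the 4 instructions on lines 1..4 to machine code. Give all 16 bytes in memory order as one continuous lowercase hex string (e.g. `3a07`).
L1: hlt op=0x25:6|pad=0:26 ⇒ 0x94000000 ⇒ little 00 00 00 94
L2: b op=0x0:6|imm=4:26 ⇒ 0x00000004 ⇒ little 04 00 00 00
L3: b op=0x0:6|imm=0:26 ⇒ 0x00000000 ⇒ little 00 00 00 00
L4: psh op=0x14:6|rd=1:3|pad=0:23 ⇒ 0x50800000 ⇒ little 00 00 80 50

00000094040000000000000000008050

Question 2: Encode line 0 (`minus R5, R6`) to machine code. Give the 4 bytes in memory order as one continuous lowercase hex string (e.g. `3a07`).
L0: minus op=0x17:6|rd=5:3|rs=6:3|pad=0:20 ⇒ 0x5ee00000 ⇒ little 00 00 e0 5e

0000e05e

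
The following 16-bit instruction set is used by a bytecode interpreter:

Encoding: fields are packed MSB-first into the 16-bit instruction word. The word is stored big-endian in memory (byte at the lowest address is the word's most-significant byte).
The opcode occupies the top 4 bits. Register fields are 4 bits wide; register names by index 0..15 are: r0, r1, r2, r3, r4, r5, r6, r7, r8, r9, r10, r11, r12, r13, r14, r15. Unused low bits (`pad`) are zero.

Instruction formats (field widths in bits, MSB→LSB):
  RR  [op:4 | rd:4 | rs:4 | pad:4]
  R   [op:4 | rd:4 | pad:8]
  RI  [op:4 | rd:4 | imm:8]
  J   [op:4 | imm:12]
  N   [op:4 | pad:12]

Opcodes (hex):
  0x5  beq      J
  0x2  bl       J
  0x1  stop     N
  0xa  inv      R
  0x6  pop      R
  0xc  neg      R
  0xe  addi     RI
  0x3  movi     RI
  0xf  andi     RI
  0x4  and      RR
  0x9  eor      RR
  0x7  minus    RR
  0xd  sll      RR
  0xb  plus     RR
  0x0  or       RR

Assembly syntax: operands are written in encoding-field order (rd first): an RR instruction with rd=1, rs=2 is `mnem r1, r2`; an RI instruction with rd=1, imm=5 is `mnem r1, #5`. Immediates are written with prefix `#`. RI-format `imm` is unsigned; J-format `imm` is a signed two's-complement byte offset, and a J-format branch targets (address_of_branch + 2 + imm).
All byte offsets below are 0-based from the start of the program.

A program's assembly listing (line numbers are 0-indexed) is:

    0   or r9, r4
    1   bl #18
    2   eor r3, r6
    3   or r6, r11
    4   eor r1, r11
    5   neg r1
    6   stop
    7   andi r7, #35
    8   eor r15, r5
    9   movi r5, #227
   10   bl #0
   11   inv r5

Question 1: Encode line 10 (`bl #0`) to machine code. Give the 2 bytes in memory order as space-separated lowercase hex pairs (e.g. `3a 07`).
20 00

L10: bl op=0x2:4|imm=0:12 ⇒ 0x2000 ⇒ big 20 00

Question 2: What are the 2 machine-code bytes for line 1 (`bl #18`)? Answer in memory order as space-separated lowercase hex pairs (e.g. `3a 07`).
20 12

1. bl fields op=0x2:4|imm=18:12 → word 2012h → 20 12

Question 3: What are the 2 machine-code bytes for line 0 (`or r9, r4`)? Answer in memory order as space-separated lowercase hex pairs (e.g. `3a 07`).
L0: or op=0x0:4|rd=9:4|rs=4:4|pad=0:4 ⇒ 0x0940 ⇒ big 09 40

09 40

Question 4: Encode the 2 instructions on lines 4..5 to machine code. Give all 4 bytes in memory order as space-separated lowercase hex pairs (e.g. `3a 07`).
91 b0 c1 00

4. eor fields op=0x9:4|rd=1:4|rs=11:4|pad=0:4 → word 91b0h → 91 b0
5. neg fields op=0xc:4|rd=1:4|pad=0:8 → word c100h → c1 00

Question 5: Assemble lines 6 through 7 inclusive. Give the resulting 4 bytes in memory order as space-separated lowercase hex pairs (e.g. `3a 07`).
10 00 f7 23

L6: stop op=0x1:4|pad=0:12 ⇒ 0x1000 ⇒ big 10 00
L7: andi op=0xf:4|rd=7:4|imm=35:8 ⇒ 0xf723 ⇒ big f7 23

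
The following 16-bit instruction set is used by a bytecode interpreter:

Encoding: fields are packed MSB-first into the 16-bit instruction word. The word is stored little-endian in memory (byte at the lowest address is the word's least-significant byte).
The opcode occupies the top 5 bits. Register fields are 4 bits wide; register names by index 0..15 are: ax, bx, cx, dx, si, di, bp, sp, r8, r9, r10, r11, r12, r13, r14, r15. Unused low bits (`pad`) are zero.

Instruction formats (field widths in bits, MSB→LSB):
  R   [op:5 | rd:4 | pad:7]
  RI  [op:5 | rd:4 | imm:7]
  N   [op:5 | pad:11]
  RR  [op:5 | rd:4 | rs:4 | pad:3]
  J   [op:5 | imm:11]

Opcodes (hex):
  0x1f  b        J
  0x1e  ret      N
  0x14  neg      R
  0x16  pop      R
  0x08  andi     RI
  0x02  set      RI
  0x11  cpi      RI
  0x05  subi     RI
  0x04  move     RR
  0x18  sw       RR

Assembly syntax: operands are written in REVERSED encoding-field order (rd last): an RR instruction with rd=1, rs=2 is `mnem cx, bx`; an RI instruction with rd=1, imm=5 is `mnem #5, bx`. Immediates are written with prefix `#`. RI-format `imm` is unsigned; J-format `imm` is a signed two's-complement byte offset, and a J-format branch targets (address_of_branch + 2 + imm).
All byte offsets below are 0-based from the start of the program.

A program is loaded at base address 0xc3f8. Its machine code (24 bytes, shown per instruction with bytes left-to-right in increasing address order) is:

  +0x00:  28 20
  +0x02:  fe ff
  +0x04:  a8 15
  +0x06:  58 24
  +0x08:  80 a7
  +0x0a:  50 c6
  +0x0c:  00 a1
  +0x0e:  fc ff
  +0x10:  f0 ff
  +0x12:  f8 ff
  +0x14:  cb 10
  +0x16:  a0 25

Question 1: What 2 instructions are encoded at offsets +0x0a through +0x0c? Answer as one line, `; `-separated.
sw r10, r12; neg cx

[0a] 50 c6 → 0xc650
  top 5b → 0x18 → sw [RR]
  rd@[10:7]=0xc ⇒ r12
  rs@[6:3]=0xa ⇒ r10
[0c] 00 a1 → 0xa100
  top 5b → 0x14 → neg [R]
  rd@[10:7]=0x2 ⇒ cx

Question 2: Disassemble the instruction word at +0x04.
+0x04: a8 15 ⇒ word 0x15a8 (little)
  top 5b → 0x2 → set [RI]
  rd@[10:7]=0xb ⇒ r11
  imm@[6:0]=0x28 ⇒ #40

set #40, r11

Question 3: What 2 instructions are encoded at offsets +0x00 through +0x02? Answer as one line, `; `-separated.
move di, ax; b #-2

off 0x00: read 28 20 as little → 0x2028
  opcode bits[15:11]=0x4: move/RR
  rd@[10:7]=0x0 ⇒ ax
  rs@[6:3]=0x5 ⇒ di
off 0x02: read fe ff as little → 0xfffe
  opcode bits[15:11]=0x1f: b/J
  imm@[10:0]=0x7fe (s11→-2) ⇒ #-2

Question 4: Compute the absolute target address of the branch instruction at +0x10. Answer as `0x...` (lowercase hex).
[10] f0 ff → 0xfff0
  opcode bits[15:11]=0x1f: b/J
  imm@[10:0]=0x7f0 (s11→-16) ⇒ #-16
  target = base 0xc3f8 + off 0x10 + 2 + imm -16 = 0xc3fa

0xc3fa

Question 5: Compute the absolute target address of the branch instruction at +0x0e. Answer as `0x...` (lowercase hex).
0xc404

@+0e  little-endian(fc ff) = 0xfffc
  top 5b → 0x1f → b [J]
  [10:0] imm=2044 (s11→-4) = #-4
  target = base 0xc3f8 + off 0x0e + 2 + imm -4 = 0xc404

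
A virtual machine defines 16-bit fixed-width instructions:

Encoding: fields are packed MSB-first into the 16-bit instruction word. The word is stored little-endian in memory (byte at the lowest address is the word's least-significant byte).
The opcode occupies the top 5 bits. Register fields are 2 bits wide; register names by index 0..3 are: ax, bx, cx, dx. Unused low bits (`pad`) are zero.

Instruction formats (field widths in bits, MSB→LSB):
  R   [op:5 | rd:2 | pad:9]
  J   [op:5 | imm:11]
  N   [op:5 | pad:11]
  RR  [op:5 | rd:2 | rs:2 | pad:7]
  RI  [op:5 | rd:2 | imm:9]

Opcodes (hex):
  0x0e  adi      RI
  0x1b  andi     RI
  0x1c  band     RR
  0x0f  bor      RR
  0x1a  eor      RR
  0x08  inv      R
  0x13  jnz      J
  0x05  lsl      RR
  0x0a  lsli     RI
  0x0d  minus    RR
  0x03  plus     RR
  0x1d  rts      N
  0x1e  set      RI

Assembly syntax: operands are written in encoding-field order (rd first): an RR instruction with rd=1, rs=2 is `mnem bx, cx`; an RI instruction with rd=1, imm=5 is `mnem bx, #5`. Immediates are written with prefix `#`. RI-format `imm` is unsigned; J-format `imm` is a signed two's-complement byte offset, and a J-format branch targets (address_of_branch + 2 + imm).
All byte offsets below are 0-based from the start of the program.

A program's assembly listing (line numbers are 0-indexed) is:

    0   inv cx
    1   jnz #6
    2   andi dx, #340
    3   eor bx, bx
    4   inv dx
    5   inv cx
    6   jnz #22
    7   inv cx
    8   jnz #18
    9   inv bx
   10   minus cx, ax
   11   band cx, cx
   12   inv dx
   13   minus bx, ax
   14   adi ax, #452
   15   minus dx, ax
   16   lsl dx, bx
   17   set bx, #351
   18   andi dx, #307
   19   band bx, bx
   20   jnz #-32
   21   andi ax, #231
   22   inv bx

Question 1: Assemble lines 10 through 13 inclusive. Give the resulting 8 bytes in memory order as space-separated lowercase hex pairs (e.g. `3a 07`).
line 10 (minus): pack op=0xd:5|rd=2:2|rs=0:2|pad=0:7 = 0x6c00; little→ 00 6c
line 11 (band): pack op=0x1c:5|rd=2:2|rs=2:2|pad=0:7 = 0xe500; little→ 00 e5
line 12 (inv): pack op=0x8:5|rd=3:2|pad=0:9 = 0x4600; little→ 00 46
line 13 (minus): pack op=0xd:5|rd=1:2|rs=0:2|pad=0:7 = 0x6a00; little→ 00 6a

00 6c 00 e5 00 46 00 6a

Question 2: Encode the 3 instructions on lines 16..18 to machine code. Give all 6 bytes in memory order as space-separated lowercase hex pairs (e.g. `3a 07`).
16. lsl fields op=0x5:5|rd=3:2|rs=1:2|pad=0:7 → word 2e80h → 80 2e
17. set fields op=0x1e:5|rd=1:2|imm=351:9 → word f35fh → 5f f3
18. andi fields op=0x1b:5|rd=3:2|imm=307:9 → word df33h → 33 df

80 2e 5f f3 33 df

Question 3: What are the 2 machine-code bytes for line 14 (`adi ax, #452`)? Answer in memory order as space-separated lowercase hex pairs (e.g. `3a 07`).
14. adi fields op=0xe:5|rd=0:2|imm=452:9 → word 71c4h → c4 71

c4 71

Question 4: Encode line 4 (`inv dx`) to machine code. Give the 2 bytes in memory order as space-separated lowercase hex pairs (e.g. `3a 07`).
L4: inv op=0x8:5|rd=3:2|pad=0:9 ⇒ 0x4600 ⇒ little 00 46

00 46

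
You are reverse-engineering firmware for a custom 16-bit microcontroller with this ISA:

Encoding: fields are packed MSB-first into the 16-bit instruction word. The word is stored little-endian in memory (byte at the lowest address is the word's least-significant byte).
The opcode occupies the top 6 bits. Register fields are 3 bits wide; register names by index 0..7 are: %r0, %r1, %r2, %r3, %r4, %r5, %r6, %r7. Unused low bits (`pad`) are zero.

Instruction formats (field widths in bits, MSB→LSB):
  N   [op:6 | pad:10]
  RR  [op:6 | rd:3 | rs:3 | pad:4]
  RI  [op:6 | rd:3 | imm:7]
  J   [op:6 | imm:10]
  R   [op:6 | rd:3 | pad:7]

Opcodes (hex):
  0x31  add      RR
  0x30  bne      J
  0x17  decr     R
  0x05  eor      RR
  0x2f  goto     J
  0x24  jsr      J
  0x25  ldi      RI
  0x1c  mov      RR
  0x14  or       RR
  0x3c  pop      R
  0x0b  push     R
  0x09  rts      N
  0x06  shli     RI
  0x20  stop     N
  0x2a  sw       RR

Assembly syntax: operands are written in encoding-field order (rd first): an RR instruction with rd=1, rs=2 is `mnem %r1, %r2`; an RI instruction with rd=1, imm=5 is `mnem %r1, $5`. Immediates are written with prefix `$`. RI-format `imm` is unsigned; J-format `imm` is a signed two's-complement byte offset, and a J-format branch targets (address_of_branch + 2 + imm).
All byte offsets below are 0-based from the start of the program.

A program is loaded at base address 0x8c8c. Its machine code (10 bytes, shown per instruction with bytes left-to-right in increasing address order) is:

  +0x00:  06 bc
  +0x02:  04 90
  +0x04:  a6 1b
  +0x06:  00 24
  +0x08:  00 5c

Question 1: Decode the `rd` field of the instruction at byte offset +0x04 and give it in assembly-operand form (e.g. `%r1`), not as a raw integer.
[04] a6 1b → 0x1ba6
  opcode bits[15:10]=0x6: shli/RI
  rd: (w>>7)&0x7=0x7 → %r7
  imm: (w>>0)&0x7f=0x26 → $38

%r7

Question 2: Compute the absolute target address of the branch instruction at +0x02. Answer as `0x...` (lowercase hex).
off 0x02: read 04 90 as little → 0x9004
  opcode bits[15:10]=0x24: jsr/J
  imm: (w>>0)&0x3ff=0x4 → $4
  target = base 0x8c8c + off 0x02 + 2 + imm 4 = 0x8c94

0x8c94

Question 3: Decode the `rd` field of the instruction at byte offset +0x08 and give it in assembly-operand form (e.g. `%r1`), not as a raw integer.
%r0

off 0x08: read 00 5c as little → 0x5c00
  op=0x5c00>>10=0x17 ⇒ decr (R)
  [9:7] rd=0 = %r0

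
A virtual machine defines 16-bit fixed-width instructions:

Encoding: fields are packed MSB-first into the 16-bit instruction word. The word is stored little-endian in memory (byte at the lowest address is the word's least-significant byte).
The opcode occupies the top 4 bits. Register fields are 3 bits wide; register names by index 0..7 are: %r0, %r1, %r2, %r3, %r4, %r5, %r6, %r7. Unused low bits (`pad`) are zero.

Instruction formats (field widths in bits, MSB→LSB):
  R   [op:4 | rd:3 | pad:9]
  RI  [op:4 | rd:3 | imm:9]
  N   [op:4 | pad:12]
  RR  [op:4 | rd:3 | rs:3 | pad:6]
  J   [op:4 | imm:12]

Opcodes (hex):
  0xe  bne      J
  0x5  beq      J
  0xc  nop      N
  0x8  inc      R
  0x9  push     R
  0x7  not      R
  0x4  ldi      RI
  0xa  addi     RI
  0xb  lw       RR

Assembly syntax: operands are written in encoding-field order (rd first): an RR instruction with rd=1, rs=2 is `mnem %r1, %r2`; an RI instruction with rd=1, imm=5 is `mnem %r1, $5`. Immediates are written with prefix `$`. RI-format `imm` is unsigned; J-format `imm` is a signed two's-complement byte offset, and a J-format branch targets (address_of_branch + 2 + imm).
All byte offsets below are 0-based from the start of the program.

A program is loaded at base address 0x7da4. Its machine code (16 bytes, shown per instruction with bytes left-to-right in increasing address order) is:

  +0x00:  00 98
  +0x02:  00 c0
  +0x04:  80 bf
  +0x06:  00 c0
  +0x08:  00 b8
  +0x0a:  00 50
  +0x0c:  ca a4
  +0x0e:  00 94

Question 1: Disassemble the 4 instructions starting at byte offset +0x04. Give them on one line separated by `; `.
lw %r7, %r6; nop; lw %r4, %r0; beq $0

@+04  little-endian(80 bf) = 0xbf80
  opcode bits[15:12]=0xb: lw/RR
  rd@[11:9]=0x7 ⇒ %r7
  rs@[8:6]=0x6 ⇒ %r6
@+06  little-endian(00 c0) = 0xc000
  opcode bits[15:12]=0xc: nop/N
@+08  little-endian(00 b8) = 0xb800
  opcode bits[15:12]=0xb: lw/RR
  rd@[11:9]=0x4 ⇒ %r4
  rs@[8:6]=0x0 ⇒ %r0
@+0a  little-endian(00 50) = 0x5000
  opcode bits[15:12]=0x5: beq/J
  imm@[11:0]=0x0 ⇒ $0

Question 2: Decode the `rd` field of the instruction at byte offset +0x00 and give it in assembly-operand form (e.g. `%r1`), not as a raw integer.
%r4

+0x00: 00 98 ⇒ word 0x9800 (little)
  top 4b → 0x9 → push [R]
  rd@[11:9]=0x4 ⇒ %r4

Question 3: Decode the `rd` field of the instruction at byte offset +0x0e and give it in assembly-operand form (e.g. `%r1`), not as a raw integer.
@+0e  little-endian(00 94) = 0x9400
  top 4b → 0x9 → push [R]
  [11:9] rd=2 = %r2

%r2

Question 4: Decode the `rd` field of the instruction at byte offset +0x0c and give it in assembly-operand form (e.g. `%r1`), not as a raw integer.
%r2

off 0x0c: read ca a4 as little → 0xa4ca
  top 4b → 0xa → addi [RI]
  [11:9] rd=2 = %r2
  [8:0] imm=202 = $202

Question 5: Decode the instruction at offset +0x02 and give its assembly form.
nop

off 0x02: read 00 c0 as little → 0xc000
  opcode bits[15:12]=0xc: nop/N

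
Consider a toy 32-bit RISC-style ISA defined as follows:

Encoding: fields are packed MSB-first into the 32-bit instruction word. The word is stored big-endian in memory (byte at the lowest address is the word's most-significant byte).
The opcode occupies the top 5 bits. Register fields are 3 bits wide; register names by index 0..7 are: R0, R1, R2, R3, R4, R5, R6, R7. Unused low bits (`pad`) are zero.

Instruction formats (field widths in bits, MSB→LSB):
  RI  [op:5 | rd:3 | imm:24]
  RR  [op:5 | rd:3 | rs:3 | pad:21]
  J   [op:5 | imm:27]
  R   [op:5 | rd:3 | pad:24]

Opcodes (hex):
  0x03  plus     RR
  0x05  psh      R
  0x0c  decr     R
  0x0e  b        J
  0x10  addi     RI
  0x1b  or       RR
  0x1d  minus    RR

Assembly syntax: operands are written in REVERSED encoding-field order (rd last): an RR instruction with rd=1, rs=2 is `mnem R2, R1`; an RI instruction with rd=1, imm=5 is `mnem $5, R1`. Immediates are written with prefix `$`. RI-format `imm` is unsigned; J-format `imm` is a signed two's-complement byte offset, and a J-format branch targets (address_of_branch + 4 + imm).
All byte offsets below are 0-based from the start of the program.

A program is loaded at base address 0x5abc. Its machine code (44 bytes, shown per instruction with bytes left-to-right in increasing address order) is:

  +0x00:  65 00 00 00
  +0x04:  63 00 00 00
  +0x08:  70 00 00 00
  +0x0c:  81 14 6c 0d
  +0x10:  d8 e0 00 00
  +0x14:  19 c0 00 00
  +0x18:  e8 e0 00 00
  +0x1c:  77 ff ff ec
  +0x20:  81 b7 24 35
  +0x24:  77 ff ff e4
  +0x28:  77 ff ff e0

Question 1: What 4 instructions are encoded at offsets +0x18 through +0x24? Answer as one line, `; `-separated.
off 0x18: read e8 e0 00 00 as big → 0xe8e00000
  op=0xe8e00000>>27=0x1d ⇒ minus (RR)
  rd: (w>>24)&0x7=0x0 → R0
  rs: (w>>21)&0x7=0x7 → R7
off 0x1c: read 77 ff ff ec as big → 0x77ffffec
  op=0x77ffffec>>27=0xe ⇒ b (J)
  imm: (w>>0)&0x7ffffff=0x7ffffec (s27→-20) → $-20
off 0x20: read 81 b7 24 35 as big → 0x81b72435
  op=0x81b72435>>27=0x10 ⇒ addi (RI)
  rd: (w>>24)&0x7=0x1 → R1
  imm: (w>>0)&0xffffff=0xb72435 → $12002357
off 0x24: read 77 ff ff e4 as big → 0x77ffffe4
  op=0x77ffffe4>>27=0xe ⇒ b (J)
  imm: (w>>0)&0x7ffffff=0x7ffffe4 (s27→-28) → $-28

minus R7, R0; b $-20; addi $12002357, R1; b $-28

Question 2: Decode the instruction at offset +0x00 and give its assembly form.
off 0x00: read 65 00 00 00 as big → 0x65000000
  opcode bits[31:27]=0xc: decr/R
  rd@[26:24]=0x5 ⇒ R5

decr R5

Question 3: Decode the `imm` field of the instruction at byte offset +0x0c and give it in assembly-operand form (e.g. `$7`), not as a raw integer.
+0x0c: 81 14 6c 0d ⇒ word 0x81146c0d (big)
  top 5b → 0x10 → addi [RI]
  rd: (w>>24)&0x7=0x1 → R1
  imm: (w>>0)&0xffffff=0x146c0d → $1338381

$1338381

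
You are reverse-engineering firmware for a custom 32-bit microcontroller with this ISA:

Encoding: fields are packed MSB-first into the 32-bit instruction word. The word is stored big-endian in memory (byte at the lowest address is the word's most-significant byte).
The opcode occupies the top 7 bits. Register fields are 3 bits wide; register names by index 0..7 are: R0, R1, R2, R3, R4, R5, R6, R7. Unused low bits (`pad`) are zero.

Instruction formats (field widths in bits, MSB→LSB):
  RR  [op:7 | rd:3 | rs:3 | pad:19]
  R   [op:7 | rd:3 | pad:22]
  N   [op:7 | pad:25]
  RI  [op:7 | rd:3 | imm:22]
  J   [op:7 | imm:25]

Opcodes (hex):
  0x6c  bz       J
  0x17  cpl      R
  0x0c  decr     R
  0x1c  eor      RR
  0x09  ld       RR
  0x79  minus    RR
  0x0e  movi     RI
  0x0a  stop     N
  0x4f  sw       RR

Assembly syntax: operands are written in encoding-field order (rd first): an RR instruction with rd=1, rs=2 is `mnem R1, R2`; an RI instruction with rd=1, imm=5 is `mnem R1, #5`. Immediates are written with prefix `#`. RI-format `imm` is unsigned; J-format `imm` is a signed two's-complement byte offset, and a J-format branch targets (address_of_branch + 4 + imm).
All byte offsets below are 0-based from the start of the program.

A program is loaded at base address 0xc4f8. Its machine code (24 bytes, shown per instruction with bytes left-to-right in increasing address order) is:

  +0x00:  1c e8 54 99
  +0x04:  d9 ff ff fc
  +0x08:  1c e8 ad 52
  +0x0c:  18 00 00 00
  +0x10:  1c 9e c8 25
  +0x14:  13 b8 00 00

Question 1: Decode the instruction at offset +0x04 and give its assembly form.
bz #-4

@+04  big-endian(d9 ff ff fc) = 0xd9fffffc
  top 7b → 0x6c → bz [J]
  [24:0] imm=33554428 (s25→-4) = #-4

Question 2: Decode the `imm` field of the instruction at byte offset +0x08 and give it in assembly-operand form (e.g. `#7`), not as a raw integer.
+0x08: 1c e8 ad 52 ⇒ word 0x1ce8ad52 (big)
  top 7b → 0xe → movi [RI]
  [24:22] rd=3 = R3
  [21:0] imm=2665810 = #2665810

#2665810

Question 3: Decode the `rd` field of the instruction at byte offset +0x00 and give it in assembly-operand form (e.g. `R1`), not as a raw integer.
off 0x00: read 1c e8 54 99 as big → 0x1ce85499
  top 7b → 0xe → movi [RI]
  rd: (w>>22)&0x7=0x3 → R3
  imm: (w>>0)&0x3fffff=0x285499 → #2643097

R3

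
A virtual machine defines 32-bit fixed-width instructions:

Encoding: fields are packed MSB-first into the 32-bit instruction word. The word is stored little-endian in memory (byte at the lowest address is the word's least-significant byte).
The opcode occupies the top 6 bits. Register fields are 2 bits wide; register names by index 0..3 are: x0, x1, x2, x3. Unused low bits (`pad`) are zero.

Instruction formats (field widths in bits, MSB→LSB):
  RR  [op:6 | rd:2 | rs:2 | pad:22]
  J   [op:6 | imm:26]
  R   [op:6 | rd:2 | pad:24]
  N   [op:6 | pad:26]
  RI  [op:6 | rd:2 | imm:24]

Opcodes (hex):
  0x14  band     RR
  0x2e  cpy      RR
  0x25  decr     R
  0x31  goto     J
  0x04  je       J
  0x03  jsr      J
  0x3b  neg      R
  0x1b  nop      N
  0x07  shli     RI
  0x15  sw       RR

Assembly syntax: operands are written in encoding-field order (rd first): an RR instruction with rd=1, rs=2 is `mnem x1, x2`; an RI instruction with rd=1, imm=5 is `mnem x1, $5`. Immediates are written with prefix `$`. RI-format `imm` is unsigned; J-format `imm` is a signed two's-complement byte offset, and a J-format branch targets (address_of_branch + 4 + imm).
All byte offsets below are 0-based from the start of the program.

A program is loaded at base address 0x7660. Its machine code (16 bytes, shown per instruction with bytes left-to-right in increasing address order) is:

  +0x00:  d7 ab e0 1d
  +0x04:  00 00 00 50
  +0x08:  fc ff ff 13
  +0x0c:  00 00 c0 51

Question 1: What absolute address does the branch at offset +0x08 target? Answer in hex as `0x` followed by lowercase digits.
@+08  little-endian(fc ff ff 13) = 0x13fffffc
  opcode bits[31:26]=0x4: je/J
  [25:0] imm=67108860 (s26→-4) = $-4
  target = base 0x7660 + off 0x08 + 4 + imm -4 = 0x7668

0x7668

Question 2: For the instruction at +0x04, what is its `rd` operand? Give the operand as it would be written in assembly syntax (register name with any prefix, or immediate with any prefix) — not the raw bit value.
+0x04: 00 00 00 50 ⇒ word 0x50000000 (little)
  op=0x50000000>>26=0x14 ⇒ band (RR)
  [25:24] rd=0 = x0
  [23:22] rs=0 = x0

x0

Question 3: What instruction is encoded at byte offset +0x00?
[00] d7 ab e0 1d → 0x1de0abd7
  opcode bits[31:26]=0x7: shli/RI
  rd@[25:24]=0x1 ⇒ x1
  imm@[23:0]=0xe0abd7 ⇒ $14724055

shli x1, $14724055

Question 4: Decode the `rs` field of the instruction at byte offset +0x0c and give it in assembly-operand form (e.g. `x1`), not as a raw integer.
x3

+0x0c: 00 00 c0 51 ⇒ word 0x51c00000 (little)
  opcode bits[31:26]=0x14: band/RR
  [25:24] rd=1 = x1
  [23:22] rs=3 = x3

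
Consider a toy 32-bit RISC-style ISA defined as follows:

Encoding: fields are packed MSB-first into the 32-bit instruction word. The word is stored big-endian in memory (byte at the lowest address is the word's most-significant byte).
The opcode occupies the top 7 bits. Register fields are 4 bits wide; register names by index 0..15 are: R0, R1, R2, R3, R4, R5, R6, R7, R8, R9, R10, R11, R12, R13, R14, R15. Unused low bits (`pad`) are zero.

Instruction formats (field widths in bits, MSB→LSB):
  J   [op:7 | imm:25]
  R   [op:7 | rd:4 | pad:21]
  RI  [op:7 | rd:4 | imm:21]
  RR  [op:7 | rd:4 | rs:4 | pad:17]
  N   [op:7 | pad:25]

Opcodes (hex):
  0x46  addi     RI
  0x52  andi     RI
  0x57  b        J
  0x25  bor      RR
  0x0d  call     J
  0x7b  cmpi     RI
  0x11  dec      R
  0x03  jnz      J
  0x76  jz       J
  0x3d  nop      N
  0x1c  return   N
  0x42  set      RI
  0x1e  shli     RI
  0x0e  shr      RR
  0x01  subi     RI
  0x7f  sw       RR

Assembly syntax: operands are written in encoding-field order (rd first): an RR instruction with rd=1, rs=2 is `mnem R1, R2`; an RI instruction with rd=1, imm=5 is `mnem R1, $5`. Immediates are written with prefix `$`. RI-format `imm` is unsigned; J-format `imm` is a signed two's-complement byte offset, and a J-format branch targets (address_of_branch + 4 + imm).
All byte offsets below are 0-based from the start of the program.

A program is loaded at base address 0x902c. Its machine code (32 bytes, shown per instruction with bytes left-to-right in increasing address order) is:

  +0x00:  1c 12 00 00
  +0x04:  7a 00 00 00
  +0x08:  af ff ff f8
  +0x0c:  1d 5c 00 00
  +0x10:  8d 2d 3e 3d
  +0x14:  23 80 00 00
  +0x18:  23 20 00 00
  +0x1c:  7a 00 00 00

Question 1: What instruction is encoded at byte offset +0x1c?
+0x1c: 7a 00 00 00 ⇒ word 0x7a000000 (big)
  top 7b → 0x3d → nop [N]

nop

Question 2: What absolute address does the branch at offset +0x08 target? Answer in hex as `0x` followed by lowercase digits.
0x9030

off 0x08: read af ff ff f8 as big → 0xaffffff8
  opcode bits[31:25]=0x57: b/J
  imm: (w>>0)&0x1ffffff=0x1fffff8 (s25→-8) → $-8
  target = base 0x902c + off 0x08 + 4 + imm -8 = 0x9030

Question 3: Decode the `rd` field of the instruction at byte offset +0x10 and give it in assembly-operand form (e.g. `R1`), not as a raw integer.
[10] 8d 2d 3e 3d → 0x8d2d3e3d
  op=0x8d2d3e3d>>25=0x46 ⇒ addi (RI)
  [24:21] rd=9 = R9
  [20:0] imm=867901 = $867901

R9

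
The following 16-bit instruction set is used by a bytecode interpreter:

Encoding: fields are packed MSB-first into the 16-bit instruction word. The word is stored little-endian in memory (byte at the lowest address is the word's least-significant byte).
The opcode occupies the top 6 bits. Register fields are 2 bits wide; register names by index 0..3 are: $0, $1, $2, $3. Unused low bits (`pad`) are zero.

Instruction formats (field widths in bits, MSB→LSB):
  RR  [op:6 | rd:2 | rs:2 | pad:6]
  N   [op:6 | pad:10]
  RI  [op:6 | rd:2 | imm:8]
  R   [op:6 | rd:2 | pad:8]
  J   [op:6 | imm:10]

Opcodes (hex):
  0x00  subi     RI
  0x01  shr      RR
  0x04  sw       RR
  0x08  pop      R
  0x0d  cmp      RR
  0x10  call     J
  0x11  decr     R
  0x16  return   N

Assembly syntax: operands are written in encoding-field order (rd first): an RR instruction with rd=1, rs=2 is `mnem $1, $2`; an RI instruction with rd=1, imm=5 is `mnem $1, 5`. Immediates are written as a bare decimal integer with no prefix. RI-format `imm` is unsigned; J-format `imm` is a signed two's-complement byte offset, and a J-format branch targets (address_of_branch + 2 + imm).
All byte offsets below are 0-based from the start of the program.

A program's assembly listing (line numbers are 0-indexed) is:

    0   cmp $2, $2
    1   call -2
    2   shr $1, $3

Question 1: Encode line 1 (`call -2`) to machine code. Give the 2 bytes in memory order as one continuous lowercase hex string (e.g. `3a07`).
fe43

line 1 (call): pack op=0x10:6|imm=-2:10 = 0x43fe; little→ fe 43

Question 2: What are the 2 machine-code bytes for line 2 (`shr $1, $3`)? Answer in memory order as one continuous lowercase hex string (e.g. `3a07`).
c005

2. shr fields op=0x1:6|rd=1:2|rs=3:2|pad=0:6 → word 05c0h → c0 05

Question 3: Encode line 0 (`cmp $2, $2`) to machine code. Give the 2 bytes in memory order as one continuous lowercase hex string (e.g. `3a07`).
L0: cmp op=0xd:6|rd=2:2|rs=2:2|pad=0:6 ⇒ 0x3680 ⇒ little 80 36

8036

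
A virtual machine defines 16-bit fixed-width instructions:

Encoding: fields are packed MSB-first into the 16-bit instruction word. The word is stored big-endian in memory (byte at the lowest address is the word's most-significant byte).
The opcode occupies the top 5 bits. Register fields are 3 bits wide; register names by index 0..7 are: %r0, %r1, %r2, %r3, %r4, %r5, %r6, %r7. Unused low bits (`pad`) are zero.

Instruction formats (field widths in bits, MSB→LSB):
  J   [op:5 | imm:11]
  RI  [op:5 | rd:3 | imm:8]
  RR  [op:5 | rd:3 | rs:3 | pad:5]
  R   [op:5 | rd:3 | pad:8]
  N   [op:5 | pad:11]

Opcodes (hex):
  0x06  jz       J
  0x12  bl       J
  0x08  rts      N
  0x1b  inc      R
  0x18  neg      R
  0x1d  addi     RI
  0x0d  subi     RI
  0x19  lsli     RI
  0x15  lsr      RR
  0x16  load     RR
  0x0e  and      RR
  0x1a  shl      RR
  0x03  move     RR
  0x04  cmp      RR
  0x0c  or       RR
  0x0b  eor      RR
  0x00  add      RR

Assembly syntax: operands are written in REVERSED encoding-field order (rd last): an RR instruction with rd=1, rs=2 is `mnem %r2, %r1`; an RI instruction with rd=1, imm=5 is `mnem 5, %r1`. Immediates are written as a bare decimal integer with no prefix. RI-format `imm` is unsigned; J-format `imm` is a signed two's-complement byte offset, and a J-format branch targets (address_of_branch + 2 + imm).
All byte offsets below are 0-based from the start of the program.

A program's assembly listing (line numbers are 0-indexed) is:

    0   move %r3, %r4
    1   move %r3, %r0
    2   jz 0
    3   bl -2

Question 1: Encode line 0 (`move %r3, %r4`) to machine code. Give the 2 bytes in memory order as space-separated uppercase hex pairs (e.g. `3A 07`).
line 0 (move): pack op=0x3:5|rd=4:3|rs=3:3|pad=0:5 = 0x1c60; big→ 1c 60

1C 60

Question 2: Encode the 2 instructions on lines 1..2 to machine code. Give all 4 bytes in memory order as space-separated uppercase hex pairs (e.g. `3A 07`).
1. move fields op=0x3:5|rd=0:3|rs=3:3|pad=0:5 → word 1860h → 18 60
2. jz fields op=0x6:5|imm=0:11 → word 3000h → 30 00

18 60 30 00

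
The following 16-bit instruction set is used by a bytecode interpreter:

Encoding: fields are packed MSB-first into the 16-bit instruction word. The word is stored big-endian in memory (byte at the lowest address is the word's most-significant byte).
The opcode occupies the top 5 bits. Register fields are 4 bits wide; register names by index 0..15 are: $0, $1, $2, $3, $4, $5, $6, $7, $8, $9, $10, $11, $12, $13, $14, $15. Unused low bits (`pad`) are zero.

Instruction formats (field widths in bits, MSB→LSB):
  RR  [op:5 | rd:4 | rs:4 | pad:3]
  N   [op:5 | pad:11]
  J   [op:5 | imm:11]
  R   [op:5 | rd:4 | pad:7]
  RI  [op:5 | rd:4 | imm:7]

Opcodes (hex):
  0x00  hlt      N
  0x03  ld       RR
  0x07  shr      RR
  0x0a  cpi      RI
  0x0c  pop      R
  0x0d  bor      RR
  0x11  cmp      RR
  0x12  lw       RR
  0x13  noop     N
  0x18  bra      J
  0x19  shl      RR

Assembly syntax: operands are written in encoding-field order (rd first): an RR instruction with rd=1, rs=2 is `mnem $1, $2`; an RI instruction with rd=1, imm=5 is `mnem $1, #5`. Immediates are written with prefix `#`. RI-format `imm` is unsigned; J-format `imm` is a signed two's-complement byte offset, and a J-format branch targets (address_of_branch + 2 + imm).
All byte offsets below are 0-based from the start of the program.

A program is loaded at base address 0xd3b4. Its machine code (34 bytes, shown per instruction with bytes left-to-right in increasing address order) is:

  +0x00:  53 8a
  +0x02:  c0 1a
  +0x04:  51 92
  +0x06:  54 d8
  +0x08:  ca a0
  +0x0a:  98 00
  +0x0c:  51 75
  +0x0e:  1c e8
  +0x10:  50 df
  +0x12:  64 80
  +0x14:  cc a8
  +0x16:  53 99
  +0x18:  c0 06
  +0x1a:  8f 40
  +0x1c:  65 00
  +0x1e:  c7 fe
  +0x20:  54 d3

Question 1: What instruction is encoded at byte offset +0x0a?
+0x0a: 98 00 ⇒ word 0x9800 (big)
  opcode bits[15:11]=0x13: noop/N

noop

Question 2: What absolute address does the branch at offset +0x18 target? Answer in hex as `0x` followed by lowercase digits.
off 0x18: read c0 06 as big → 0xc006
  top 5b → 0x18 → bra [J]
  imm: (w>>0)&0x7ff=0x6 → #6
  target = base 0xd3b4 + off 0x18 + 2 + imm 6 = 0xd3d4

0xd3d4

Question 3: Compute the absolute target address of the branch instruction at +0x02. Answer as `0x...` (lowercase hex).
0xd3d2

[02] c0 1a → 0xc01a
  top 5b → 0x18 → bra [J]
  imm: (w>>0)&0x7ff=0x1a → #26
  target = base 0xd3b4 + off 0x02 + 2 + imm 26 = 0xd3d2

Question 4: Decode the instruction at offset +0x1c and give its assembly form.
pop $10

[1c] 65 00 → 0x6500
  op=0x6500>>11=0xc ⇒ pop (R)
  [10:7] rd=10 = $10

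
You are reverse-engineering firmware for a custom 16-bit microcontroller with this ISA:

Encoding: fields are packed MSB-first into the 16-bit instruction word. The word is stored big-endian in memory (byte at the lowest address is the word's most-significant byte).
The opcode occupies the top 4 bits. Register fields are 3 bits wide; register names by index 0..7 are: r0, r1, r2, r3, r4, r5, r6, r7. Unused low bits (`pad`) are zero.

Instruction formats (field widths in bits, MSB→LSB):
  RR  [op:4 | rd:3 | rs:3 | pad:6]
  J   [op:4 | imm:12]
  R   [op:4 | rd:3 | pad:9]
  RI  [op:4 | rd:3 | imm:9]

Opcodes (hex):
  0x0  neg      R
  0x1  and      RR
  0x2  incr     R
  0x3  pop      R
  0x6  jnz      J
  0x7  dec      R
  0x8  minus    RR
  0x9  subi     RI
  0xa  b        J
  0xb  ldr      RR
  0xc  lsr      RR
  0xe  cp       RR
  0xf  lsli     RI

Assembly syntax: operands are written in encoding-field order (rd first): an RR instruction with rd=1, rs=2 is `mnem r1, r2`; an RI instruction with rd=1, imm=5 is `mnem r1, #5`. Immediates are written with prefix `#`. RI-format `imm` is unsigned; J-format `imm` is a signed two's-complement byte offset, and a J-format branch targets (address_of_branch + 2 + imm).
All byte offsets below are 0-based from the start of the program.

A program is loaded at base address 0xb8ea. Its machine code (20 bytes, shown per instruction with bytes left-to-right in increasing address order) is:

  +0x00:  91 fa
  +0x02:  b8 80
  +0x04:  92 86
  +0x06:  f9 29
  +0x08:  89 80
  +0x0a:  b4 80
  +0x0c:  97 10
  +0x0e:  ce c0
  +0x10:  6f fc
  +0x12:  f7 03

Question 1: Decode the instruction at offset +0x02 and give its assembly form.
off 0x02: read b8 80 as big → 0xb880
  opcode bits[15:12]=0xb: ldr/RR
  [11:9] rd=4 = r4
  [8:6] rs=2 = r2

ldr r4, r2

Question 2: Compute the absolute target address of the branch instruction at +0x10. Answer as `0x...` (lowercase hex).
0xb8f8

[10] 6f fc → 0x6ffc
  top 4b → 0x6 → jnz [J]
  [11:0] imm=4092 (s12→-4) = #-4
  target = base 0xb8ea + off 0x10 + 2 + imm -4 = 0xb8f8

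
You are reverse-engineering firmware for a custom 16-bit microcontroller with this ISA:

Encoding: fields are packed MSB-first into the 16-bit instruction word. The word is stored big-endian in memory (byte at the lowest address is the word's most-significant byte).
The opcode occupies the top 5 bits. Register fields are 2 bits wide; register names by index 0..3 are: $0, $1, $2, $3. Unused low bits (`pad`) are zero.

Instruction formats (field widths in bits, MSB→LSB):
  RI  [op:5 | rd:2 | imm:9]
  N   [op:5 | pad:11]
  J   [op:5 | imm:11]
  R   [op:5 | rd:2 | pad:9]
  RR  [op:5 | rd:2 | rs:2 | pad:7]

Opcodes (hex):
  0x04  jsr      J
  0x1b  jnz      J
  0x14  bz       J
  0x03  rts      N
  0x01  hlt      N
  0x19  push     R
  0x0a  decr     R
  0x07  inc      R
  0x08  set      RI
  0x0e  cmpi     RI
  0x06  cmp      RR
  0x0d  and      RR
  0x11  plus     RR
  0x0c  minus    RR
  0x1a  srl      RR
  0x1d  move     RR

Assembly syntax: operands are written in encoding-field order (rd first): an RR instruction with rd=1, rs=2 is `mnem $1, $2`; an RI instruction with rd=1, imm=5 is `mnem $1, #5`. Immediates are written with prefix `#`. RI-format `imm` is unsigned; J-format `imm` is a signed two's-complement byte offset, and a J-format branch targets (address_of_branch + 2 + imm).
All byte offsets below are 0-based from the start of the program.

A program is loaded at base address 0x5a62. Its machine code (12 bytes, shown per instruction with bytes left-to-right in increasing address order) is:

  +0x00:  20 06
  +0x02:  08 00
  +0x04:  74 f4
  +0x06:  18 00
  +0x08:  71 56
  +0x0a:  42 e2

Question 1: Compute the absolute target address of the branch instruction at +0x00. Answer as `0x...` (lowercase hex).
0x5a6a

@+00  big-endian(20 06) = 0x2006
  top 5b → 0x4 → jsr [J]
  imm: (w>>0)&0x7ff=0x6 → #6
  target = base 0x5a62 + off 0x00 + 2 + imm 6 = 0x5a6a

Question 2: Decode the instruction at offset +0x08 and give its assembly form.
cmpi $0, #342

+0x08: 71 56 ⇒ word 0x7156 (big)
  top 5b → 0xe → cmpi [RI]
  [10:9] rd=0 = $0
  [8:0] imm=342 = #342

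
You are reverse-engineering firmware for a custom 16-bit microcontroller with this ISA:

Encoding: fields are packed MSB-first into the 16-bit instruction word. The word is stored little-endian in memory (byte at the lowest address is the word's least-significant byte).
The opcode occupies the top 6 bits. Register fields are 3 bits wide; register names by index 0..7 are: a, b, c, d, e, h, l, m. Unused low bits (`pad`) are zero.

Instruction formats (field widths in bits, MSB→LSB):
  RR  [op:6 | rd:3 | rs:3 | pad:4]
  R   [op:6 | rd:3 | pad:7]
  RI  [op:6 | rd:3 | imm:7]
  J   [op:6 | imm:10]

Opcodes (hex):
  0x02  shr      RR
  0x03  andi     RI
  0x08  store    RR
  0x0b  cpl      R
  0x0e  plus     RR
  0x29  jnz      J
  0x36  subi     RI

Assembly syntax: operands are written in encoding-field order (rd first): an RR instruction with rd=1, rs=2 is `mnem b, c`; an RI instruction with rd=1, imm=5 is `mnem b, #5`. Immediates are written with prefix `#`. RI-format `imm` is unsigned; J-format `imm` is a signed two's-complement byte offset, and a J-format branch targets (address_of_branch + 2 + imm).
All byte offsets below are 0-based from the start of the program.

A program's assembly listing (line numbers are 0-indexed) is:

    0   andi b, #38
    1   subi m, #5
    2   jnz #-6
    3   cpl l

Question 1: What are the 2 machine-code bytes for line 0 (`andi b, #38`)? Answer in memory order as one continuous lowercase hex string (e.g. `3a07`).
line 0 (andi): pack op=0x3:6|rd=1:3|imm=38:7 = 0x0ca6; little→ a6 0c

a60c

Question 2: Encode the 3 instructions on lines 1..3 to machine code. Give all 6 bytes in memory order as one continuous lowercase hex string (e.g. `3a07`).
1. subi fields op=0x36:6|rd=7:3|imm=5:7 → word db85h → 85 db
2. jnz fields op=0x29:6|imm=-6:10 → word a7fah → fa a7
3. cpl fields op=0xb:6|rd=6:3|pad=0:7 → word 2f00h → 00 2f

85dbfaa7002f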